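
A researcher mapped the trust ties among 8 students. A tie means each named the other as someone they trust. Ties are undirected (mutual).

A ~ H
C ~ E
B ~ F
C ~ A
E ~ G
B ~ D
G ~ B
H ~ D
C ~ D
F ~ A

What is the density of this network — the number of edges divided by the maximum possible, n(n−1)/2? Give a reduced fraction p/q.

There are 10 edges and 8 nodes, so the maximum possible is C(8,2) = 28.
Density = 10/28 = 5/14.

5/14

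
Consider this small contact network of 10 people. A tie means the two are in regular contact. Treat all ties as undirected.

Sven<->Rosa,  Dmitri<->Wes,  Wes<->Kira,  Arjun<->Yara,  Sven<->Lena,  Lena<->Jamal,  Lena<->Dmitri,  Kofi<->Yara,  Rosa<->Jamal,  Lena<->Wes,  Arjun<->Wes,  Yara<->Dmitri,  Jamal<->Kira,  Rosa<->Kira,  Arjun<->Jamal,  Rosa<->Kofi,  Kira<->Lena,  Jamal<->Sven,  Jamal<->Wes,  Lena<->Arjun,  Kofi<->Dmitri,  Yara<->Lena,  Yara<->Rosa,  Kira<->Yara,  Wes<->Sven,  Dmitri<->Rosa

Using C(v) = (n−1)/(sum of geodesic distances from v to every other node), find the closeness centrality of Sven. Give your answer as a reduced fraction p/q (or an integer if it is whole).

Distances from Sven: Arjun:2, Dmitri:2, Jamal:1, Kira:2, Kofi:2, Lena:1, Rosa:1, Wes:1, Yara:2. Sum = 14.
n = 10, so closeness = 9/14.

9/14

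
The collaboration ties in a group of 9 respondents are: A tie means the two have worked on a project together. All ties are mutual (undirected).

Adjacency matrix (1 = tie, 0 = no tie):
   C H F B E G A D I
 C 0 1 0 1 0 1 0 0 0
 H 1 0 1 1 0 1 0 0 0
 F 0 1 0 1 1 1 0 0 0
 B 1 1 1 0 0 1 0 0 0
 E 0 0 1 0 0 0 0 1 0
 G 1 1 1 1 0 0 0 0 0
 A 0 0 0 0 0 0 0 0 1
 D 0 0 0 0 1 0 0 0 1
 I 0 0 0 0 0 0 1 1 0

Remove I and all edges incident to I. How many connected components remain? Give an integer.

Without I, the remaining ties split the others into: {B, C, D, E, F, G, H}; {A}.
That's 2 separate components.

2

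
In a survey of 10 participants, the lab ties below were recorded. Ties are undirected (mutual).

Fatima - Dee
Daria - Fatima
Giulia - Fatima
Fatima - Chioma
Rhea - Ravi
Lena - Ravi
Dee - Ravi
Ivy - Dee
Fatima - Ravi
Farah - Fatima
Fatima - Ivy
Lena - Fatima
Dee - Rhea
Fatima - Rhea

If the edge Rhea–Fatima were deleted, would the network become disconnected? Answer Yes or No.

No

Even without that edge, Rhea still reaches Fatima via Rhea – Ravi – Fatima, so the network stays connected. Not a bridge.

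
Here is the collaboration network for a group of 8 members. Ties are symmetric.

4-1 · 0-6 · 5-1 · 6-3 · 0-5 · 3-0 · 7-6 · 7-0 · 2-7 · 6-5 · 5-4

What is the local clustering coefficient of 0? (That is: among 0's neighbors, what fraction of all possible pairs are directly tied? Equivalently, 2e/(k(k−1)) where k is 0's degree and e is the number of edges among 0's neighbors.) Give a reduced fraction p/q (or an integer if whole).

0's neighbors: 3, 5, 6, and 7 (k = 4).
Possible neighbor pairs: C(4,2) = 6. Edges among them: 3–6, 5–6, 6–7 → e = 3.
Clustering(0) = 3/6 = 1/2.

1/2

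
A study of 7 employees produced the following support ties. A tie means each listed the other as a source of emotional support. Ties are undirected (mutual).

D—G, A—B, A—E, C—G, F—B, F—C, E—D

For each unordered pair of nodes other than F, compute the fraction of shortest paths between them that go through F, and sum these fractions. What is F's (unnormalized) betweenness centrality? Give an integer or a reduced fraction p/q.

3

Pairs whose geodesics pass through F — C–A: 1; C–B: 1; G–B: 1.
All other pairs contribute 0.
Summing the contributions gives betweenness(F) = 3.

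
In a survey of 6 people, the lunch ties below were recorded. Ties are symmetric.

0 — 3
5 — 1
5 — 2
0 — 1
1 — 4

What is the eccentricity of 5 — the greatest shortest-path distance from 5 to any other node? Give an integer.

Distances from 5: 0:2, 1:1, 2:1, 3:3, 4:2.
The largest is 3 (to 3), so the eccentricity of 5 is 3.

3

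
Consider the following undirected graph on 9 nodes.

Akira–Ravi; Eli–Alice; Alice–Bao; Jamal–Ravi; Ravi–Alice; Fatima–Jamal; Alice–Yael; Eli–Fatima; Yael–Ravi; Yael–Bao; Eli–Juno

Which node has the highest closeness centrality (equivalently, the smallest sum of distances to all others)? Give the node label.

Farness (sum of distances to all others) for each node — Akira:20, Alice:12, Bao:18, Eli:14, Fatima:17, Jamal:16, Juno:21, Ravi:13, Yael:15.
The smallest farness is 12, for Alice, so Alice has the highest closeness.

Alice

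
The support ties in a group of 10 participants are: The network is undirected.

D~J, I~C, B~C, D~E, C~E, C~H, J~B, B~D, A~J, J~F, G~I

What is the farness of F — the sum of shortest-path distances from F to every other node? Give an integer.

Distances from F: A:2, B:2, C:3, D:2, E:3, G:5, H:4, I:4, J:1.
Sum = 2 + 2 + 3 + 2 + 3 + 5 + 4 + 4 + 1 = 26.

26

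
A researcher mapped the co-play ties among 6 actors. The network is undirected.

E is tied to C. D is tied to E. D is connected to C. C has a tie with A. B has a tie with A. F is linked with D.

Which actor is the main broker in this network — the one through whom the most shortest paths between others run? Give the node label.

Unnormalized betweenness of each node: A:4, B:0, C:6, D:4, E:0, F:0.
C has the largest value, 6, making it the main broker — the node through which the most shortest paths run.

C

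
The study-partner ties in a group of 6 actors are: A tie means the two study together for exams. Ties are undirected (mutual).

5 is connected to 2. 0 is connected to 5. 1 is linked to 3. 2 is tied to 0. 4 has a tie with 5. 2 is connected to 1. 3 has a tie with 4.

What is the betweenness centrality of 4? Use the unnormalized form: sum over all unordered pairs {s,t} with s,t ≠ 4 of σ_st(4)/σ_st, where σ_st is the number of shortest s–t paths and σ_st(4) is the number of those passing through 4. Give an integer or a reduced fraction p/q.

Pairs whose geodesics pass through 4 — 3–0: 1/2; 3–5: 1.
All other pairs contribute 0.
Summing the contributions gives betweenness(4) = 3/2.

3/2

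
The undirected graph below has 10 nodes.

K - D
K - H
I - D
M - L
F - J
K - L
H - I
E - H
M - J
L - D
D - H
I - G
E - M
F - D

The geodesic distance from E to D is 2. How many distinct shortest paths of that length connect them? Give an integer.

1

The shortest distance is 2, and the only length-2 path is E–H–D. So there is exactly 1 shortest path.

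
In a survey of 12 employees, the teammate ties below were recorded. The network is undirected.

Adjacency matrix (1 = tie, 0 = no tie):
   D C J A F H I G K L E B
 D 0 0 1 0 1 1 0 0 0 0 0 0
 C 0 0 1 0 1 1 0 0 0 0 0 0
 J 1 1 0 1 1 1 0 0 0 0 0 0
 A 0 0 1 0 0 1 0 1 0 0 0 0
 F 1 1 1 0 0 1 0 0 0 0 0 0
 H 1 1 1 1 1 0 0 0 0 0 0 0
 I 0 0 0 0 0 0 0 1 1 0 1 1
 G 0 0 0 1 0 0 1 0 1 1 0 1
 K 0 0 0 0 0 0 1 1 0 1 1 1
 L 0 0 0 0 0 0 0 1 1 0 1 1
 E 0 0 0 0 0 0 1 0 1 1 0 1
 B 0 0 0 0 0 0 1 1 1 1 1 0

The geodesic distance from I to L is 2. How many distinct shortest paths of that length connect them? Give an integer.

4

The shortest distance is 2. The length-2 paths are: I–K–L; I–E–L; I–B–L; I–G–L.
That gives 4 distinct shortest paths.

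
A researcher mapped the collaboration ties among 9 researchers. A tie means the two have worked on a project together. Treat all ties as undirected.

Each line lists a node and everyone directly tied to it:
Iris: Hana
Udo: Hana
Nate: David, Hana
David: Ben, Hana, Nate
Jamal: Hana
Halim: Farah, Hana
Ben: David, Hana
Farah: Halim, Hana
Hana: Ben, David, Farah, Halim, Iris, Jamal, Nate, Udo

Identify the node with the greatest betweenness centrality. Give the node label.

Unnormalized betweenness of each node: Ben:0, David:1/2, Farah:0, Halim:0, Hana:49/2, Iris:0, Jamal:0, Nate:0, Udo:0.
Hana has the largest value, 49/2, making it the main broker — the node through which the most shortest paths run.

Hana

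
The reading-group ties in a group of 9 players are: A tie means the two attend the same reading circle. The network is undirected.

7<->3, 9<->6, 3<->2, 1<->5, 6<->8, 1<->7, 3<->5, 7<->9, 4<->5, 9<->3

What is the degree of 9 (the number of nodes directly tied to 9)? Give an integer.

3

9 is directly tied to 3, 6, and 7. That is 3 neighbors, so the degree of 9 is 3.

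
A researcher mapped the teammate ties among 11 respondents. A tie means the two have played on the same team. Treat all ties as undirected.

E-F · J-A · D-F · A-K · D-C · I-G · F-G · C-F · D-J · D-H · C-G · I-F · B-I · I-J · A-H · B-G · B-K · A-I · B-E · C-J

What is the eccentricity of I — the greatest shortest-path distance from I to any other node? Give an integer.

Distances from I: A:1, B:1, C:2, D:2, E:2, F:1, G:1, H:2, J:1, K:2.
The largest is 2 (to E, D, C, K, and H), so the eccentricity of I is 2.

2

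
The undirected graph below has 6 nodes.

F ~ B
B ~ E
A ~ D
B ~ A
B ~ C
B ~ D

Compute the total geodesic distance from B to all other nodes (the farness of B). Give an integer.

5

Distances from B: A:1, C:1, D:1, E:1, F:1.
Sum = 1 + 1 + 1 + 1 + 1 = 5.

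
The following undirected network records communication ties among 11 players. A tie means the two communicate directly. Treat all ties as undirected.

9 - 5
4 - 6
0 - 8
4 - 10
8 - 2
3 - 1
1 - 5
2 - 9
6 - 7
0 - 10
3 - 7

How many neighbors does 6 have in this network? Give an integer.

2

6 is directly tied to 4 and 7. That is 2 neighbors, so the degree of 6 is 2.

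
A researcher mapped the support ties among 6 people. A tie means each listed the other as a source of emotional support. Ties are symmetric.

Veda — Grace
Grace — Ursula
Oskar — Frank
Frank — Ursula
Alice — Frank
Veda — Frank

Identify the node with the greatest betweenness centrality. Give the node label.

Unnormalized betweenness of each node: Alice:0, Frank:15/2, Grace:1/2, Oskar:0, Ursula:3/2, Veda:3/2.
Frank has the largest value, 15/2, making it the main broker — the node through which the most shortest paths run.

Frank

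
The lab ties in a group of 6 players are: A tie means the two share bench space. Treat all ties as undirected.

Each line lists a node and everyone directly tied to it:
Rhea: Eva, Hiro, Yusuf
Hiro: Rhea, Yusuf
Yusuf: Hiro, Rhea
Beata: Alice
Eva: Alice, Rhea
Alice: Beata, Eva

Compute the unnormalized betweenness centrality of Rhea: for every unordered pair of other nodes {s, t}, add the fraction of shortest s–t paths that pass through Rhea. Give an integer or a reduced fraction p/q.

Pairs whose geodesics pass through Rhea — Eva–Hiro: 1; Eva–Yusuf: 1; Alice–Hiro: 1; Alice–Yusuf: 1; Beata–Hiro: 1; Beata–Yusuf: 1.
All other pairs contribute 0.
Summing the contributions gives betweenness(Rhea) = 6.

6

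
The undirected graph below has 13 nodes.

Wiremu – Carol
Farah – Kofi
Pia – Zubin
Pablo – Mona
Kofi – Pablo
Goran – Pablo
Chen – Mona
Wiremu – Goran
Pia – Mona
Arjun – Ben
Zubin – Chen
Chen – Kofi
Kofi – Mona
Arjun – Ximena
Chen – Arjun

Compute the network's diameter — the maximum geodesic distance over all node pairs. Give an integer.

7

Eccentricity of each node (its greatest distance to any other): Arjun:6, Ben:7, Carol:7, Chen:5, Farah:5, Goran:5, Kofi:4, Mona:4, Pablo:4, Pia:5, Wiremu:6, Ximena:7, Zubin:6.
The maximum eccentricity is 7, realized for instance by the pair Ximena–Carol via Ximena – Arjun – Chen – Mona – Pablo – Goran – Wiremu – Carol. So the diameter is 7.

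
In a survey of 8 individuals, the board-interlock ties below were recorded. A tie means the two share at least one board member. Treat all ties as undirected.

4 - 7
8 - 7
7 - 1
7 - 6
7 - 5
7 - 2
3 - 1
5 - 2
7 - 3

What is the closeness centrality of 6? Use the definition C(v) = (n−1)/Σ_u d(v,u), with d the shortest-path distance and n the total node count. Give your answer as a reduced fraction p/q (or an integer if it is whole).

7/13

Distances from 6: 1:2, 2:2, 3:2, 4:2, 5:2, 7:1, 8:2. Sum = 13.
n = 8, so closeness = 7/13.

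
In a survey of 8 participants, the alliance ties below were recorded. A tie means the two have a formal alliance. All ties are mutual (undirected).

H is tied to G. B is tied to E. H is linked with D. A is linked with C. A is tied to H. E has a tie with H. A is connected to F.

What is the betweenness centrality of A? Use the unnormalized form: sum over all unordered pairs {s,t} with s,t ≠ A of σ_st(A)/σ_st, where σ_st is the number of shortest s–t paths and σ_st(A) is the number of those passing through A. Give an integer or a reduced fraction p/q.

Pairs whose geodesics pass through A — B–C: 1; B–F: 1; C–H: 1; C–E: 1; C–F: 1; C–D: 1; C–G: 1; H–F: 1; E–F: 1; F–D: 1; F–G: 1.
All other pairs contribute 0.
Summing the contributions gives betweenness(A) = 11.

11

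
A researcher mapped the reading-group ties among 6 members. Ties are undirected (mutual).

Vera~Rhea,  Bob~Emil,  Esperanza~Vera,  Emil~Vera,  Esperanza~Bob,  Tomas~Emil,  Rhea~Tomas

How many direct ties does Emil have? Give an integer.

3

Emil is directly tied to Bob, Tomas, and Vera. That is 3 neighbors, so the degree of Emil is 3.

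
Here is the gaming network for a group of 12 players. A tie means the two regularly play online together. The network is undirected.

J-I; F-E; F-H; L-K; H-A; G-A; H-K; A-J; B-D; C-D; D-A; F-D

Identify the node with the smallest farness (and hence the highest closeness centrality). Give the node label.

Farness (sum of distances to all others) for each node — A:20, B:32, C:32, D:22, E:34, F:24, G:30, H:22, I:38, J:28, K:30, L:40.
The smallest farness is 20, for A, so A has the highest closeness.

A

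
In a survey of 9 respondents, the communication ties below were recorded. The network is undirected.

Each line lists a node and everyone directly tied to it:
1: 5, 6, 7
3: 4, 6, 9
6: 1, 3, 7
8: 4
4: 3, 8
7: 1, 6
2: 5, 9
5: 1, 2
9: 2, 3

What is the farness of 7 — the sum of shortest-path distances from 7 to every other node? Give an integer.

19

Distances from 7: 1:1, 2:3, 3:2, 4:3, 5:2, 6:1, 8:4, 9:3.
Sum = 1 + 3 + 2 + 3 + 2 + 1 + 4 + 3 = 19.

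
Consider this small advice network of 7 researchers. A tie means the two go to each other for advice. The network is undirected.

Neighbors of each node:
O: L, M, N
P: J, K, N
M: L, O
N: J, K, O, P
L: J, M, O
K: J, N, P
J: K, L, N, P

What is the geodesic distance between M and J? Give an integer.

2

One shortest route is M – L – J, which uses 2 edges, and M and J are not directly tied, so nothing shorter exists. So d(M,J) = 2.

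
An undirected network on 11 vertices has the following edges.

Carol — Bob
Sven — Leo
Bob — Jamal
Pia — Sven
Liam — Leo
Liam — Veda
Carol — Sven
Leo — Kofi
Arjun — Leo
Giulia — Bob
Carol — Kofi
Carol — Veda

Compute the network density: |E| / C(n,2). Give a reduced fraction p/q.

There are 12 edges and 11 nodes, so the maximum possible is C(11,2) = 55.
Density = 12/55.

12/55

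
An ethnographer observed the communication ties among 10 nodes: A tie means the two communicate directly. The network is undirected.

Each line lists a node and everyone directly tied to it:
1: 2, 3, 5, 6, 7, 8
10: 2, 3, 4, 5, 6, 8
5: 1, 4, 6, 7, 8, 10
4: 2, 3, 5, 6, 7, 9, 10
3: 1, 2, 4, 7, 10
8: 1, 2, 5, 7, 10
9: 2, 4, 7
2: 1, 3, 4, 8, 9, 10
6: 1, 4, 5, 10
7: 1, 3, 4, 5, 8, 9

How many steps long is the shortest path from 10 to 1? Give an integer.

One shortest route is 10 – 5 – 1, which uses 2 edges, and 10 and 1 are not directly tied, so nothing shorter exists. So d(10,1) = 2.

2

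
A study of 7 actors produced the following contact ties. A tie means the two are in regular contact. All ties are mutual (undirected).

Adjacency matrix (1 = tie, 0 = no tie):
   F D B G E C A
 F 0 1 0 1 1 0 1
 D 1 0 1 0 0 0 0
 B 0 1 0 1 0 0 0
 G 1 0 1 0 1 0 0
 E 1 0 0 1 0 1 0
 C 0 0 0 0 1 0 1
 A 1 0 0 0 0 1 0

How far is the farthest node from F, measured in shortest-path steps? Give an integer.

Distances from F: A:1, B:2, C:2, D:1, E:1, G:1.
The largest is 2 (to B and C), so the eccentricity of F is 2.

2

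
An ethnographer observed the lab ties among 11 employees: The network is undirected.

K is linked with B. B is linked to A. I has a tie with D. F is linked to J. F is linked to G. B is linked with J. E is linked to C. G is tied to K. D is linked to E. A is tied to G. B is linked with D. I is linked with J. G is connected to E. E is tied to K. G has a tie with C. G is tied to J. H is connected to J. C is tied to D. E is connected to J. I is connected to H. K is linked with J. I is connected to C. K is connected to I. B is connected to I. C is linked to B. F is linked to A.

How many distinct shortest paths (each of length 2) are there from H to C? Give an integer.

1

The shortest distance is 2, and the only length-2 path is H–I–C. So there is exactly 1 shortest path.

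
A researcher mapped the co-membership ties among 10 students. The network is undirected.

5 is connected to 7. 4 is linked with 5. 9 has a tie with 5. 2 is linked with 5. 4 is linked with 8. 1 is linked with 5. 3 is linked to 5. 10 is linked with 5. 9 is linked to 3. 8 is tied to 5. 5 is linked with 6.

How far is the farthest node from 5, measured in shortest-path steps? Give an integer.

1

Distances from 5: 1:1, 2:1, 3:1, 4:1, 6:1, 7:1, 8:1, 9:1, 10:1.
The largest is 1 (to 2, 6, 4, 1, 7, 8, 9, 3, and 10), so the eccentricity of 5 is 1.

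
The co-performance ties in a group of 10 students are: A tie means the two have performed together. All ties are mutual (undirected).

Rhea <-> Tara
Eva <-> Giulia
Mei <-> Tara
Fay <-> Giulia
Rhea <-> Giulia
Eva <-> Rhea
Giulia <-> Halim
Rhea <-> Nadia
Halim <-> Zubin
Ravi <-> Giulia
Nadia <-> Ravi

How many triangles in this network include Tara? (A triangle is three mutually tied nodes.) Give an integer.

0

Tara's neighbors are Mei and Rhea, but none of them are tied to each other, so no triangle contains Tara.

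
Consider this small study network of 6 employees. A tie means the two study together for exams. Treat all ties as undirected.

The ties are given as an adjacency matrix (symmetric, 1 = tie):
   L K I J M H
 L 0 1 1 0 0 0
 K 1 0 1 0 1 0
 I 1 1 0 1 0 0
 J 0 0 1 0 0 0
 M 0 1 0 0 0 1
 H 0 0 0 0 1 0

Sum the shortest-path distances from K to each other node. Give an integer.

Distances from K: H:2, I:1, J:2, L:1, M:1.
Sum = 2 + 1 + 2 + 1 + 1 = 7.

7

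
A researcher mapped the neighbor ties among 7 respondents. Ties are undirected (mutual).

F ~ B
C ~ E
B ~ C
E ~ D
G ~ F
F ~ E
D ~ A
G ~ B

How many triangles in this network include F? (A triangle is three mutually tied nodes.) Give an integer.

F's neighbors: B, E, and G.
Neighbor pairs that are themselves tied: F–B–G. Each forms one triangle with F, for 1 in total.

1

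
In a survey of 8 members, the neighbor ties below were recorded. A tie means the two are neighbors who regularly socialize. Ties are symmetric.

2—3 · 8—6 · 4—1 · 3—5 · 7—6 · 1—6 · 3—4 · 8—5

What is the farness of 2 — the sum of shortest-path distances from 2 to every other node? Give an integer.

20

Distances from 2: 1:3, 3:1, 4:2, 5:2, 6:4, 7:5, 8:3.
Sum = 3 + 1 + 2 + 2 + 4 + 5 + 3 = 20.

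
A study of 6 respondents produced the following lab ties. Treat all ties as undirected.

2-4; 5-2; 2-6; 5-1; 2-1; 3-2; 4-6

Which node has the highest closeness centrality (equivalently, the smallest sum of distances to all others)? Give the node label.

Farness (sum of distances to all others) for each node — 1:8, 2:5, 3:9, 4:8, 5:8, 6:8.
The smallest farness is 5, for 2, so 2 has the highest closeness.

2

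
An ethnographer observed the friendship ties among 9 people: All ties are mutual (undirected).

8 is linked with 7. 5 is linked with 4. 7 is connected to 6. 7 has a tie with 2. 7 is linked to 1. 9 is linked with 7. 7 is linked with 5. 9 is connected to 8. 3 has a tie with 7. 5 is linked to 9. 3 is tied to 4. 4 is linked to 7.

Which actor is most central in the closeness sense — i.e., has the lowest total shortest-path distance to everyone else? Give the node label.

Farness (sum of distances to all others) for each node — 1:15, 2:15, 3:14, 4:13, 5:13, 6:15, 7:8, 8:14, 9:13.
The smallest farness is 8, for 7, so 7 has the highest closeness.

7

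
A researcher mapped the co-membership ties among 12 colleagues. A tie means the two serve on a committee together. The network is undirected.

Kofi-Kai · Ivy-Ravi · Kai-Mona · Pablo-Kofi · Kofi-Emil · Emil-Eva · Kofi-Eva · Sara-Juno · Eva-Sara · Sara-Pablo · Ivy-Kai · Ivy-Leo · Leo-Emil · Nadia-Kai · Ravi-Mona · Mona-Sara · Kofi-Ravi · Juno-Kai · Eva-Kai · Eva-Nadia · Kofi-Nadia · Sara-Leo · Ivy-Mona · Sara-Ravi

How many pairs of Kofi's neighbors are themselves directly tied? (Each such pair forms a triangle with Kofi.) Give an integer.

4

Kofi's neighbors: Emil, Eva, Kai, Nadia, Pablo, and Ravi.
Neighbor pairs that are themselves tied: Kofi–Emil–Eva; Kofi–Eva–Kai; Kofi–Eva–Nadia; Kofi–Kai–Nadia. Each forms one triangle with Kofi, for 4 in total.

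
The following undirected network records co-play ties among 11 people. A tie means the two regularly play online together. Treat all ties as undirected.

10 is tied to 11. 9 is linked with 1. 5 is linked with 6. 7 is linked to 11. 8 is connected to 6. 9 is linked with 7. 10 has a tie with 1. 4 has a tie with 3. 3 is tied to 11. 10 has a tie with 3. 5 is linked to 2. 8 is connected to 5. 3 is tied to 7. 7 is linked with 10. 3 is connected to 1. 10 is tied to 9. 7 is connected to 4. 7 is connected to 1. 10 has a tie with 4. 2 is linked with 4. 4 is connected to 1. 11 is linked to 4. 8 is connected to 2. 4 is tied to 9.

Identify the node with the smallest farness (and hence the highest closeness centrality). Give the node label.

4

Farness (sum of distances to all others) for each node — 1:19, 2:17, 3:19, 4:14, 5:23, 6:31, 7:18, 8:23, 9:20, 10:18, 11:20.
The smallest farness is 14, for 4, so 4 has the highest closeness.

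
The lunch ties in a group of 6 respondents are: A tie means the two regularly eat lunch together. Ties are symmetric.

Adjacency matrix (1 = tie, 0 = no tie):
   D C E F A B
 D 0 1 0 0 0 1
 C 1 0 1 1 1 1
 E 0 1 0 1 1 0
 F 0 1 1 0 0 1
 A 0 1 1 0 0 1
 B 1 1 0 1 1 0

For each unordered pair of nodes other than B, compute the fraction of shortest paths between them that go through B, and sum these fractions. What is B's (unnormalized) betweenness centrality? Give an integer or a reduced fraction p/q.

Pairs whose geodesics pass through B — D–F: 1/2; D–A: 1/2; F–A: 1/3.
All other pairs contribute 0.
Summing the contributions gives betweenness(B) = 4/3.

4/3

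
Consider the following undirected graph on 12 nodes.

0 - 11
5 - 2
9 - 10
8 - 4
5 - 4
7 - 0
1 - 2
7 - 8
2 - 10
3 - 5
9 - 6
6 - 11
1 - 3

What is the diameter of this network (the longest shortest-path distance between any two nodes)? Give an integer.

6

Eccentricity of each node (its greatest distance to any other): 0:6, 1:6, 2:5, 3:6, 4:5, 5:5, 6:5, 7:5, 8:5, 9:5, 10:5, 11:6.
The maximum eccentricity is 6, realized for instance by the pair 1–0 via 1 – 2 – 5 – 4 – 8 – 7 – 0. So the diameter is 6.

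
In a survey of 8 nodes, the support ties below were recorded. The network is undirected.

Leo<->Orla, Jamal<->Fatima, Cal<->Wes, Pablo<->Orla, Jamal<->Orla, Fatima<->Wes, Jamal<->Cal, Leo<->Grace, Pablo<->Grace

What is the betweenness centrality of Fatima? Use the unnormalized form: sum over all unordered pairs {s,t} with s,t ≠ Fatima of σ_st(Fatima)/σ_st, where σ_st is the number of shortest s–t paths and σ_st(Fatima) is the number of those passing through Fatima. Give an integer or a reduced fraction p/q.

5/2

Pairs whose geodesics pass through Fatima — Pablo–Wes: 1/2; Leo–Wes: 1/2; Grace–Wes: 2/4; Orla–Wes: 1/2; Jamal–Wes: 1/2.
All other pairs contribute 0.
Summing the contributions gives betweenness(Fatima) = 5/2.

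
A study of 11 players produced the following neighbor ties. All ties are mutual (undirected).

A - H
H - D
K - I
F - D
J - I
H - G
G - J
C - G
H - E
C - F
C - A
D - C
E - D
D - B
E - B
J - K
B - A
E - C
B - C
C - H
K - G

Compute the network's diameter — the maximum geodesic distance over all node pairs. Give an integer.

Eccentricity of each node (its greatest distance to any other): A:4, B:4, C:3, D:4, E:4, F:4, G:2, H:3, I:4, J:3, K:3.
The maximum eccentricity is 4, realized for instance by the pair I–D via I – K – G – H – D. So the diameter is 4.

4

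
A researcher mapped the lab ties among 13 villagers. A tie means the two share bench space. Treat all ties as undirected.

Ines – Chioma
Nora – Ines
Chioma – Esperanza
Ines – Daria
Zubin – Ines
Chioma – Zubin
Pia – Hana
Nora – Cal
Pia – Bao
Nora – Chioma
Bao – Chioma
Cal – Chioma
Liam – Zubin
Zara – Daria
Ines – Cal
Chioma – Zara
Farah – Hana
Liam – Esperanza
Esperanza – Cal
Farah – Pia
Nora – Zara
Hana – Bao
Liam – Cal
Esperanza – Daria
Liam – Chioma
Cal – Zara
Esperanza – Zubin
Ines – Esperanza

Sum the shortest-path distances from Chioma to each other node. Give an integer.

Distances from Chioma: Bao:1, Cal:1, Daria:2, Esperanza:1, Farah:3, Hana:2, Ines:1, Liam:1, Nora:1, Pia:2, Zara:1, Zubin:1.
Sum = 1 + 1 + 2 + 1 + 3 + 2 + 1 + 1 + 1 + 2 + 1 + 1 = 17.

17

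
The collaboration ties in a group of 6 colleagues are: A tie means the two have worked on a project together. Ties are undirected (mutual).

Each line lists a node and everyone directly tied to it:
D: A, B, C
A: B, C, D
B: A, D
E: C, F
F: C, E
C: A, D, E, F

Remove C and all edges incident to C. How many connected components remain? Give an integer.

2

Without C, the remaining ties split the others into: {A, B, D}; {E, F}.
That's 2 separate components.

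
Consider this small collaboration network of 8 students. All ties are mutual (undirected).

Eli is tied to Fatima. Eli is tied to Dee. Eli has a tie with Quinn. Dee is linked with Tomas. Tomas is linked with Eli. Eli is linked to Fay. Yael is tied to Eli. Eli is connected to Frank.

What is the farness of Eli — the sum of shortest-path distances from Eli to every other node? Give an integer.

7

Distances from Eli: Dee:1, Fatima:1, Fay:1, Frank:1, Quinn:1, Tomas:1, Yael:1.
Sum = 1 + 1 + 1 + 1 + 1 + 1 + 1 = 7.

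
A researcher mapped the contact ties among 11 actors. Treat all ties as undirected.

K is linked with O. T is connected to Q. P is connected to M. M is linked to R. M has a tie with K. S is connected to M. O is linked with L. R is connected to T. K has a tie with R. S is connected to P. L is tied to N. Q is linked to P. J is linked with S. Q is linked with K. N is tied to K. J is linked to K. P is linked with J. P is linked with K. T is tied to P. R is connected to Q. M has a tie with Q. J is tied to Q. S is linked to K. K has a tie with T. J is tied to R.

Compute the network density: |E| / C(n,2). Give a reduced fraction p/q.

5/11

There are 25 edges and 11 nodes, so the maximum possible is C(11,2) = 55.
Density = 25/55 = 5/11.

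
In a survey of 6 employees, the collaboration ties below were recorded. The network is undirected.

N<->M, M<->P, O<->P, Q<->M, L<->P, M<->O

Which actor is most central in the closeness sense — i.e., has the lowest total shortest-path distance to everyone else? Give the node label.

Farness (sum of distances to all others) for each node — L:11, M:6, N:10, O:8, P:7, Q:10.
The smallest farness is 6, for M, so M has the highest closeness.

M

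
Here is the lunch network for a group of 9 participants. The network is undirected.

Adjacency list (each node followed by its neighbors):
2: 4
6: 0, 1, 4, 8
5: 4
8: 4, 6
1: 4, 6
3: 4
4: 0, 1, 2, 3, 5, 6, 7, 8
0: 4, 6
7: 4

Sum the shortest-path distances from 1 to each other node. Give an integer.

14

Distances from 1: 0:2, 2:2, 3:2, 4:1, 5:2, 6:1, 7:2, 8:2.
Sum = 2 + 2 + 2 + 1 + 2 + 1 + 2 + 2 = 14.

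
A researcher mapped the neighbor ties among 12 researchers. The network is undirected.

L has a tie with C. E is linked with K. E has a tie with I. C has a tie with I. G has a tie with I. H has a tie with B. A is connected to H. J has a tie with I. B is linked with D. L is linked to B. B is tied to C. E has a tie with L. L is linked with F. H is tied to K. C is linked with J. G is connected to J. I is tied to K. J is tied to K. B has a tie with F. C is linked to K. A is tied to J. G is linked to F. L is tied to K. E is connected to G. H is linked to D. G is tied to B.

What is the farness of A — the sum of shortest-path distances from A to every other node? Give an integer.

Distances from A: B:2, C:2, D:2, E:3, F:3, G:2, H:1, I:2, J:1, K:2, L:3.
Sum = 2 + 2 + 2 + 3 + 3 + 2 + 1 + 2 + 1 + 2 + 3 = 23.

23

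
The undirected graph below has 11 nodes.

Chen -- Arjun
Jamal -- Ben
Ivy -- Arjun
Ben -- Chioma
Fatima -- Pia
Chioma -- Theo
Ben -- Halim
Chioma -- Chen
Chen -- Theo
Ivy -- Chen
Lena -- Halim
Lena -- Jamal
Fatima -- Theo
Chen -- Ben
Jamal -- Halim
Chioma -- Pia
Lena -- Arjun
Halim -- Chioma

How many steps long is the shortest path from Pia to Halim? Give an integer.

2

One shortest route is Pia – Chioma – Halim, which uses 2 edges, and Pia and Halim are not directly tied, so nothing shorter exists. So d(Pia,Halim) = 2.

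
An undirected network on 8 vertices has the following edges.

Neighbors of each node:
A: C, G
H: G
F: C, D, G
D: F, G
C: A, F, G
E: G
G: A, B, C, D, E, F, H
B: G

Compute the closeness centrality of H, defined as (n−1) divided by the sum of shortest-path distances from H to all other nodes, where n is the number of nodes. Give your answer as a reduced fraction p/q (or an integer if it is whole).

Distances from H: A:2, B:2, C:2, D:2, E:2, F:2, G:1. Sum = 13.
n = 8, so closeness = 7/13.

7/13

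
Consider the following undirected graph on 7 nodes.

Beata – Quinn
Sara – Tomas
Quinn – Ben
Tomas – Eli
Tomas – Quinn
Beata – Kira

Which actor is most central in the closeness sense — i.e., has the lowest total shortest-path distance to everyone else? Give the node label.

Quinn

Farness (sum of distances to all others) for each node — Beata:12, Ben:14, Eli:15, Kira:17, Quinn:9, Sara:15, Tomas:10.
The smallest farness is 9, for Quinn, so Quinn has the highest closeness.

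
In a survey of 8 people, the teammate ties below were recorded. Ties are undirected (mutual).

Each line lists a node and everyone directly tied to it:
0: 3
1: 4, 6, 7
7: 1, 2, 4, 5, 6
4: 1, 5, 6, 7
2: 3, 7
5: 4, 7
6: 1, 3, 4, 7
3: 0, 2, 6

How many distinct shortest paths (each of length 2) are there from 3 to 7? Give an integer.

The shortest distance is 2. The length-2 paths are: 3–2–7; 3–6–7.
That gives 2 distinct shortest paths.

2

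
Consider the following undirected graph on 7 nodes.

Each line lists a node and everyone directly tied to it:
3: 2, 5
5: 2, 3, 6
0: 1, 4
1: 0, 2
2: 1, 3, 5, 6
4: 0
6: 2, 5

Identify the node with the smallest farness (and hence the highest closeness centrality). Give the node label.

Farness (sum of distances to all others) for each node — 0:13, 1:10, 2:9, 3:13, 4:18, 5:12, 6:13.
The smallest farness is 9, for 2, so 2 has the highest closeness.

2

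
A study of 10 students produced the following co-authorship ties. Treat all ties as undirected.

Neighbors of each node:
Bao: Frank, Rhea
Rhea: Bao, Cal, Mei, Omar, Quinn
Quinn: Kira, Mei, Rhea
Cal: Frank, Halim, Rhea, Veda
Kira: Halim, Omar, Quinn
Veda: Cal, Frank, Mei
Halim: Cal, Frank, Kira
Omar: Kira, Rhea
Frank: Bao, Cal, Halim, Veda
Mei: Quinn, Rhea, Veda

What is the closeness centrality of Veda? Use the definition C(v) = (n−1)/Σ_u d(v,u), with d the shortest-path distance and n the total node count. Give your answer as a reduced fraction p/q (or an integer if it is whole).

9/17

Distances from Veda: Bao:2, Cal:1, Frank:1, Halim:2, Kira:3, Mei:1, Omar:3, Quinn:2, Rhea:2. Sum = 17.
n = 10, so closeness = 9/17.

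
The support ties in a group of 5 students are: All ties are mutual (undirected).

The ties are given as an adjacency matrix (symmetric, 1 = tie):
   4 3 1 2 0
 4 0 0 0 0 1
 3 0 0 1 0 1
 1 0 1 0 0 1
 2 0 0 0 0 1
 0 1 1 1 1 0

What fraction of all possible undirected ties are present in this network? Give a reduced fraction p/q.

1/2

There are 5 edges and 5 nodes, so the maximum possible is C(5,2) = 10.
Density = 5/10 = 1/2.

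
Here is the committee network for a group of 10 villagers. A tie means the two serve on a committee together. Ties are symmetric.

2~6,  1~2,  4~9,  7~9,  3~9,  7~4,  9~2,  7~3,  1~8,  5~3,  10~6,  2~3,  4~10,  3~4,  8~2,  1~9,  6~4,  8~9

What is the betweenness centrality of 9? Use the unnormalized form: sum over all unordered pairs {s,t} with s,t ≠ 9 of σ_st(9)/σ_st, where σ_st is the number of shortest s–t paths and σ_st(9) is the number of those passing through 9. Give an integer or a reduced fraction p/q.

Pairs whose geodesics pass through 9 — 3–8: 1/2; 3–1: 1/2; 2–7: 1/2; 2–4: 1/3; 8–5: 1/2; 8–10: 1/2; 8–7: 1; 8–4: 1; 5–1: 1/2; 1–10: 1/2; 1–7: 1; 1–4: 1.
All other pairs contribute 0.
Summing the contributions gives betweenness(9) = 47/6.

47/6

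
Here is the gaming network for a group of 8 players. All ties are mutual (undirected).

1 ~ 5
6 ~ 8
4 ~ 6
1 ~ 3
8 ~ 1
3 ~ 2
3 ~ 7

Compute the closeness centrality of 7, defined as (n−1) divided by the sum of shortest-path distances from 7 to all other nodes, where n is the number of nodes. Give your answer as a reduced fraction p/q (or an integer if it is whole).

Distances from 7: 1:2, 2:2, 3:1, 4:5, 5:3, 6:4, 8:3. Sum = 20.
n = 8, so closeness = 7/20.

7/20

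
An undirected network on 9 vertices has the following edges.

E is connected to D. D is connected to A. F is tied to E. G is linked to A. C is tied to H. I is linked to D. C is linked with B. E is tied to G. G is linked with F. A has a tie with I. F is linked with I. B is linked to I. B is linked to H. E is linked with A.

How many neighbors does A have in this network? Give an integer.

4

A is directly tied to D, E, G, and I. That is 4 neighbors, so the degree of A is 4.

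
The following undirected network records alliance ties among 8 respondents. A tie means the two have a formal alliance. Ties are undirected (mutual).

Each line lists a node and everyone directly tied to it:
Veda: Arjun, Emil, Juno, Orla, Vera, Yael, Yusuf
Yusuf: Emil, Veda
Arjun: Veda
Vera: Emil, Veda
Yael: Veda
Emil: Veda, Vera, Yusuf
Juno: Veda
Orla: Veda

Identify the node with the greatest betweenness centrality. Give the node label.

Veda

Unnormalized betweenness of each node: Arjun:0, Emil:1/2, Juno:0, Orla:0, Veda:37/2, Vera:0, Yael:0, Yusuf:0.
Veda has the largest value, 37/2, making it the main broker — the node through which the most shortest paths run.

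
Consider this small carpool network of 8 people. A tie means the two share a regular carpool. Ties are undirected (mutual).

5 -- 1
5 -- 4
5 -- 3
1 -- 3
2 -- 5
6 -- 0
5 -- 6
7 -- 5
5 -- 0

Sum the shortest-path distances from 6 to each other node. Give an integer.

12

Distances from 6: 0:1, 1:2, 2:2, 3:2, 4:2, 5:1, 7:2.
Sum = 1 + 2 + 2 + 2 + 2 + 1 + 2 = 12.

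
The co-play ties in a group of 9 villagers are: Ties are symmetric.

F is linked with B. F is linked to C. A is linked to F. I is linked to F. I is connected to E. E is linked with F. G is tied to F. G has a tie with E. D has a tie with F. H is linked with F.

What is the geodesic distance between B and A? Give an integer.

2

One shortest route is B – F – A, which uses 2 edges, and B and A are not directly tied, so nothing shorter exists. So d(B,A) = 2.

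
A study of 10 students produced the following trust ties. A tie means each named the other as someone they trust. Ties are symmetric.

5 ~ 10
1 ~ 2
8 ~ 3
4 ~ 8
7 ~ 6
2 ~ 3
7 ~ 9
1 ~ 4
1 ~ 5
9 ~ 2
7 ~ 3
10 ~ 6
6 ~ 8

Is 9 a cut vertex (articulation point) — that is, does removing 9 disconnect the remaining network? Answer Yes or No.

No

Even without 9, every remaining node can still reach every other (the residual graph is connected), so 9 is not a cut vertex.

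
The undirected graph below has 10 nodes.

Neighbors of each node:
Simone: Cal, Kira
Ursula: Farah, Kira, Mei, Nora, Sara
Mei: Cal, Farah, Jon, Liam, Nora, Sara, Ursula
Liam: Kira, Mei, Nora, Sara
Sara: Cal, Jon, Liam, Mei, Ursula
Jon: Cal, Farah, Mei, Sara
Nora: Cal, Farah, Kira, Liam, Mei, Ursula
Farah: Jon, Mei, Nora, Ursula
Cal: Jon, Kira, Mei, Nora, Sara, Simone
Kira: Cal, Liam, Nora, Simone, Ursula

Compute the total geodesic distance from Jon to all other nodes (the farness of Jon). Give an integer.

Distances from Jon: Cal:1, Farah:1, Kira:2, Liam:2, Mei:1, Nora:2, Sara:1, Simone:2, Ursula:2.
Sum = 1 + 1 + 2 + 2 + 1 + 2 + 1 + 2 + 2 = 14.

14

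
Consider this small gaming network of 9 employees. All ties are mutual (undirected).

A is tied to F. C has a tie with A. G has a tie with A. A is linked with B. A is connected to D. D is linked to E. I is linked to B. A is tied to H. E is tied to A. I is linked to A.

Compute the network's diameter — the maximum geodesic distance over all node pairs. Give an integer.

Eccentricity of each node (its greatest distance to any other): A:1, B:2, C:2, D:2, E:2, F:2, G:2, H:2, I:2.
The maximum eccentricity is 2, realized for instance by the pair C–B via C – A – B. So the diameter is 2.

2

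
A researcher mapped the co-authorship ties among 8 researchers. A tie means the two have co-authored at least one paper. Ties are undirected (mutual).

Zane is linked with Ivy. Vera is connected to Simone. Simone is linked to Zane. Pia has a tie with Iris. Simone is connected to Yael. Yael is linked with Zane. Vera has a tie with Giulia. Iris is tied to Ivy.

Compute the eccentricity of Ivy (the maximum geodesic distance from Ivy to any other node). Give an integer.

Distances from Ivy: Giulia:4, Iris:1, Pia:2, Simone:2, Vera:3, Yael:2, Zane:1.
The largest is 4 (to Giulia), so the eccentricity of Ivy is 4.

4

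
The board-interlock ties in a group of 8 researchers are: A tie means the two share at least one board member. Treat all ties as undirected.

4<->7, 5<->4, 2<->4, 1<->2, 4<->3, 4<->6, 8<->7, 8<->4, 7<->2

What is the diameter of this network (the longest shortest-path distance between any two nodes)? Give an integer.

Eccentricity of each node (its greatest distance to any other): 1:3, 2:2, 3:3, 4:2, 5:3, 6:3, 7:2, 8:3.
The maximum eccentricity is 3, realized for instance by the pair 1–6 via 1 – 2 – 4 – 6. So the diameter is 3.

3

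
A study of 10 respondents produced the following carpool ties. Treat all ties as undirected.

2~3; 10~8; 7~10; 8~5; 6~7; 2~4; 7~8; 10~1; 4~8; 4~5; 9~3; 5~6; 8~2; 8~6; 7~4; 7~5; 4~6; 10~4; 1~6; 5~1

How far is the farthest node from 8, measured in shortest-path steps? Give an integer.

Distances from 8: 1:2, 2:1, 3:2, 4:1, 5:1, 6:1, 7:1, 9:3, 10:1.
The largest is 3 (to 9), so the eccentricity of 8 is 3.

3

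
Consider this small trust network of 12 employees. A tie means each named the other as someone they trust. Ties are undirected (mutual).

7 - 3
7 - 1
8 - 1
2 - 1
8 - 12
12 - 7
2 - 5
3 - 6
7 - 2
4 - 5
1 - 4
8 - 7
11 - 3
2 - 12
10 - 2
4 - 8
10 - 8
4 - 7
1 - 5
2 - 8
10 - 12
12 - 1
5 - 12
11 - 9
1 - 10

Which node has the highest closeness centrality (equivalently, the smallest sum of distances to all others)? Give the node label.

Farness (sum of distances to all others) for each node — 1:19, 2:20, 3:21, 4:22, 5:26, 6:31, 7:17, 8:20, 9:39, 10:26, 11:29, 12:20.
The smallest farness is 17, for 7, so 7 has the highest closeness.

7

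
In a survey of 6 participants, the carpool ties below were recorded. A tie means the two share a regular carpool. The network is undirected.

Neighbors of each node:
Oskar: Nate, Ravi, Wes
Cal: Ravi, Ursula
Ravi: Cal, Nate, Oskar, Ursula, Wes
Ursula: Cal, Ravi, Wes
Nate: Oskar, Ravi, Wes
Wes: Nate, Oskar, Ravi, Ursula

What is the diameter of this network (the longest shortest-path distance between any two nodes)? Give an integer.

2

Eccentricity of each node (its greatest distance to any other): Cal:2, Nate:2, Oskar:2, Ravi:1, Ursula:2, Wes:2.
The maximum eccentricity is 2, realized for instance by the pair Ursula–Oskar via Ursula – Wes – Oskar. So the diameter is 2.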